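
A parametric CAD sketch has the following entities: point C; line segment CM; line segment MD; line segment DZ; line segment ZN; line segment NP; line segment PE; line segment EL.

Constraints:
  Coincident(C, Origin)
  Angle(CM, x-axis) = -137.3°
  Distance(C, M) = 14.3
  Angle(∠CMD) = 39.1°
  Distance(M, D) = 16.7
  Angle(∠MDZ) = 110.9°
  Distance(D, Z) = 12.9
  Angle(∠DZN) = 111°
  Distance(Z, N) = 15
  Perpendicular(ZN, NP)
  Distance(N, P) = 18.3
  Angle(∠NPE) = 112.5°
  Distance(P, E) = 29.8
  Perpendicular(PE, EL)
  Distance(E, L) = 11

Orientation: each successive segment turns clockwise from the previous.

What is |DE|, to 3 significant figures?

19.4

C is at the origin; CM runs at -137.3° with length 14.3, so M = (-10.5, -9.70). ∠CMD = 39.1° gives MD at 81.8° from the x-axis; with |MD| = 16.7, D = (-8.13, 6.83). ∠MDZ = 110.9° gives DZ at 12.7° from the x-axis; with |DZ| = 12.9, Z = (4.46, 9.67). ∠DZN = 111.0° gives ZN at -56.3° from the x-axis; with |ZN| = 15.0, N = (12.8, -2.81). ZN is perpendicular to NP, so NP runs at -146°; with |NP| = 18.3, P = (-2.45, -13.0). ∠NPE = 112.5° gives PE at 146° from the x-axis; with |PE| = 29.8, E = (-27.2, 3.61). Then |DE| = |E − D| = 19.4.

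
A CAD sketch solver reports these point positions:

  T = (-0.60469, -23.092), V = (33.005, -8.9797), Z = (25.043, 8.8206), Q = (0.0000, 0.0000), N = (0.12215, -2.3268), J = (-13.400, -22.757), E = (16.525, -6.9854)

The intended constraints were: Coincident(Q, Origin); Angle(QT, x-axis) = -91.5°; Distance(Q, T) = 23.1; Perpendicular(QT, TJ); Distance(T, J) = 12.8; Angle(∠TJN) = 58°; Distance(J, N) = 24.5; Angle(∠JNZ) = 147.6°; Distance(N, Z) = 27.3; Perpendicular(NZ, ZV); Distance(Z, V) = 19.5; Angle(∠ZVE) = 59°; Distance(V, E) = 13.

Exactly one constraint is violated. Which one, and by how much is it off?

Distance(V, E) = 13 — off by 3.60.

Q = (0.00, 0.00) ✓; QT at -91.50° ✓; |QT| = 23.10 ✓; ∠(QT, TJ) = 90.00° ✓; |TJ| = 12.80 ✓; ∠TJN = 58.00° ✓; |JN| = 24.50 ✓; ∠JNZ = 147.6° ✓; |NZ| = 27.30 ✓; ∠(NZ, ZV) = 90.00° ✓; |ZV| = 19.50 ✓; ∠ZVE = 59.00° ✓; |VE| = 16.60 ✗.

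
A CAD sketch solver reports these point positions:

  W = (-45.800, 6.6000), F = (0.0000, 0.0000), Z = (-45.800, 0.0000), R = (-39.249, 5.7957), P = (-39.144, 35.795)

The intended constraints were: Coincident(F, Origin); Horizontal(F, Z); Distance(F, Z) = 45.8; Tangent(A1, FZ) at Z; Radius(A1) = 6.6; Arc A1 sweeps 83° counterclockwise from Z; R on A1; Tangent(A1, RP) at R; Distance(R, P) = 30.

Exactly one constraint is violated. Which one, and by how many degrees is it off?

Tangent(A1, RP) at R — off by 6.80°.

F = (0.00, 0.00) ✓; F.y = 0.00, Z.y = 0.00 ✓; |FZ| = 45.80 ✓; ∠(WZ, ZF) = 90.00° ✓; |WZ| = 6.600 ✓; bearing(W→R) − bearing(W→Z) = 83.00° ✓; |WR| = 6.600 ✓; ∠(WR, RP) = 83.20° ✗; |RP| = 30.00 ✓.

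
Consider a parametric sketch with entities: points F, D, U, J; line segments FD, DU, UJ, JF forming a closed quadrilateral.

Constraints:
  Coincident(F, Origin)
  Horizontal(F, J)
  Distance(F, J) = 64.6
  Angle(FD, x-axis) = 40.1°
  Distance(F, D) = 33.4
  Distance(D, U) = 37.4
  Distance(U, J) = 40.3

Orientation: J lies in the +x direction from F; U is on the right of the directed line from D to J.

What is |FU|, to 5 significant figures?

31.767

Checks: |DU| = 37.40 ✓; |UJ| = 40.30 ✓.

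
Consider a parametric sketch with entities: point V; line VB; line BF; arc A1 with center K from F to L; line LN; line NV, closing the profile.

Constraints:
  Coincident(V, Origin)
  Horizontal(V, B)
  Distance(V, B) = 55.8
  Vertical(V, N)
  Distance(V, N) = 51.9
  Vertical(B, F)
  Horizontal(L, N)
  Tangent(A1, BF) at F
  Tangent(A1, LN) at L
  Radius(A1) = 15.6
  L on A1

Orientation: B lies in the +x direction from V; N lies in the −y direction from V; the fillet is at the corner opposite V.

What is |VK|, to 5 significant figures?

54.164

V and N share the same x with |VN| = 51.9 and N on the −y side, so N = (0.0000, -51.900). The virtual corner opposite V is at (55.800, -51.900). Tangency of A1 to BF means the radius KF is perpendicular to BF and the tangent condition forces KL to be normal to LN, with radius 15.6, so the center K sits 15.6 in from both sides at K = (40.200, -36.300). Then |VK| = |K − V| = 54.164.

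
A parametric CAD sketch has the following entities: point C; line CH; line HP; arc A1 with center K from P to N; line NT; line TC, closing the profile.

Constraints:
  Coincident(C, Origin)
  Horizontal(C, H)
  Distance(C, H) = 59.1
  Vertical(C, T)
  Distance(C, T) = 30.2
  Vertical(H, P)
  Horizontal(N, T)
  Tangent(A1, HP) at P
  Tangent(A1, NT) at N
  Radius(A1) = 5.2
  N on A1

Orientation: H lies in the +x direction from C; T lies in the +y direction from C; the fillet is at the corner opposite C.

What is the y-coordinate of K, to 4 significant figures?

25.00

C is at the origin; C and H share the same y with |CH| = 59.1 and H on the +x side, so H = (59.10, 0.000). CT is vertical with |CT| = 30.2 and T on the +y side, so T = (0.000, 30.20). The virtual corner opposite C is at (59.10, 30.20). Tangency of A1 to HP means the radius KP is perpendicular to HP and A1 meets NT tangentially, so KN is at right angles to NT, with radius 5.2, so the center K sits 5.2 in from both sides at K = (53.90, 25.00). So K.y = 25.00.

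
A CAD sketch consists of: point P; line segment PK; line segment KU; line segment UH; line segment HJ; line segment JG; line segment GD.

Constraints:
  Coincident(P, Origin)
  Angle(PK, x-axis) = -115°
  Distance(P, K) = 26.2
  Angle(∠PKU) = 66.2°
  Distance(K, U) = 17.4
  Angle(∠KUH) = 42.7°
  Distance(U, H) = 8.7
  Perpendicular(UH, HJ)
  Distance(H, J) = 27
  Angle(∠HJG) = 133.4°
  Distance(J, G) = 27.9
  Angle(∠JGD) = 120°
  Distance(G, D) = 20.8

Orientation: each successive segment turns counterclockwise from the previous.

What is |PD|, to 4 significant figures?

74.95

∠HJG = 133.4° gives JG at -87.30° from the x-axis; with |JG| = 27.9, G = (-17.35, -65.40). ∠JGD = 120.0° gives GD at -27.30° from the x-axis; with |GD| = 20.8, D = (1.130, -74.94). Then |PD| = |D − P| = 74.95.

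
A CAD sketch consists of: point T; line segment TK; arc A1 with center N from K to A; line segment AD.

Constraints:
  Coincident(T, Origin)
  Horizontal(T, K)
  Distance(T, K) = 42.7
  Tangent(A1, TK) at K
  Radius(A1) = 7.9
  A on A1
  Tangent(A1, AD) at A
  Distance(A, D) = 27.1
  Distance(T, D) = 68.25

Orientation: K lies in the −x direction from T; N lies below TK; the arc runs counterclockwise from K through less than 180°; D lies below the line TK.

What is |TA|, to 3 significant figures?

49.9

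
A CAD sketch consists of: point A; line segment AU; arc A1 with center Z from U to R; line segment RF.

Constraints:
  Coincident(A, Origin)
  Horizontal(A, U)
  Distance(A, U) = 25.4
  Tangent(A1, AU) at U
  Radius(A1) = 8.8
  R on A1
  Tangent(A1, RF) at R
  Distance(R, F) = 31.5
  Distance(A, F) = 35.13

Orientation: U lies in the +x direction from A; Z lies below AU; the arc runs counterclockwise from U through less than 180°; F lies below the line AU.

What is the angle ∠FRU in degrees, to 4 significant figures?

146.0°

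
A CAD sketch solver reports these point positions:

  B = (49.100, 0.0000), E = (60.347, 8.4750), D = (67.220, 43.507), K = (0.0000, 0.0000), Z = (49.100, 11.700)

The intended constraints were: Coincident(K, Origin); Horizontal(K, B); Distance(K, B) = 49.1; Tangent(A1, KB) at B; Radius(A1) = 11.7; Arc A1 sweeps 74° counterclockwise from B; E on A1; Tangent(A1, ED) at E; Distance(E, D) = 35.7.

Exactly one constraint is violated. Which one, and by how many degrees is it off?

Tangent(A1, ED) at E — off by 4.90°.

K = (0.00, 0.00) ✓; K.y = 0.00, B.y = 0.00 ✓; |KB| = 49.10 ✓; ∠(ZB, BK) = 90.00° ✓; |ZB| = 11.70 ✓; bearing(Z→E) − bearing(Z→B) = 74.00° ✓; |ZE| = 11.70 ✓; ∠(ZE, ED) = 85.10° ✗; |ED| = 35.70 ✓.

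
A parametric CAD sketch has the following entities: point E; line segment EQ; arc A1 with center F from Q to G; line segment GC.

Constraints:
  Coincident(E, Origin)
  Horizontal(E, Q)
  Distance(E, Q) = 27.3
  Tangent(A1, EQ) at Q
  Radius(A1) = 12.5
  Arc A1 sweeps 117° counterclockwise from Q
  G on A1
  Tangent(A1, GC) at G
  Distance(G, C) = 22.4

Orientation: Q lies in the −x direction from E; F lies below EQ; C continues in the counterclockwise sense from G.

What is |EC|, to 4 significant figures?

47.47

E is at the origin; E and Q share the same y with |EQ| = 27.3 and Q on the −x side, so Q = (-27.30, 0.000). Tangency of A1 to EQ means the radius FQ is perpendicular to EQ, so F = Q + (0, -12.5) = (-27.30, -12.50). On A1, Q sits at bearing 90° from F; a 117° counterclockwise sweep puts G at bearing 207°, so G = F + 12.5·(cos 207°, sin 207°) = (-38.44, -18.17). Since A1 is tangent to GC there, FG ⟂ GC, so GC runs along (−sin 207°, cos 207°); with |GC| = 22.4, C = (-28.27, -38.13). Then |EC| = |C − E| = 47.47.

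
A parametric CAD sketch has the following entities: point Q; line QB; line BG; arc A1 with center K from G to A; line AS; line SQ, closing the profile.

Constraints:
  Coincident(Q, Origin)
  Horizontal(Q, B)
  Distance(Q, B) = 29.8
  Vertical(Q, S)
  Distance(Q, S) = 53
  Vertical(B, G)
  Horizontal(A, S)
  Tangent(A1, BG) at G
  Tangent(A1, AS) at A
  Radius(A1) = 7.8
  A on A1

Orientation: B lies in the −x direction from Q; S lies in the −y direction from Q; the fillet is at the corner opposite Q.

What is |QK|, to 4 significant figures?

50.27

Q and S share the same x with |QS| = 53.0 and S on the −y side, so S = (0.000, -53.00). The virtual corner opposite Q is at (-29.80, -53.00). Tangency of A1 to BG means the radius KG is perpendicular to BG and tangency of A1 to AS means the radius KA is perpendicular to AS, with radius 7.8, so the center K sits 7.8 in from both sides at K = (-22.00, -45.20). Then |QK| = |K − Q| = 50.27.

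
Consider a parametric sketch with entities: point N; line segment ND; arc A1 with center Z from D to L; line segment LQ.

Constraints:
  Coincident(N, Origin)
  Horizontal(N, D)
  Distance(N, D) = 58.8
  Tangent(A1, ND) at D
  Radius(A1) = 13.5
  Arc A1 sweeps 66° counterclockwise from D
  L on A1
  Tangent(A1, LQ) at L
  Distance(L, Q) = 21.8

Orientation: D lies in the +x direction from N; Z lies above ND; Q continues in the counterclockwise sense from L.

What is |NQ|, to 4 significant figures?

84.73

N is at the origin; N and D share the same y with |ND| = 58.8 and D on the +x side, so D = (58.80, 0.000). Since A1 is tangent to ND there, ZD ⟂ ND, so Z = D + (0, 13.5) = (58.80, 13.50). On A1, D sits at bearing -90° from Z; a 66° counterclockwise sweep puts L at bearing -24°, so L = Z + 13.5·(cos -24°, sin -24°) = (71.13, 8.009). The tangent condition forces ZL to be normal to LQ, so LQ runs along (−sin -24°, cos -24°); with |LQ| = 21.8, Q = (80.00, 27.92). Then |NQ| = |Q − N| = 84.73.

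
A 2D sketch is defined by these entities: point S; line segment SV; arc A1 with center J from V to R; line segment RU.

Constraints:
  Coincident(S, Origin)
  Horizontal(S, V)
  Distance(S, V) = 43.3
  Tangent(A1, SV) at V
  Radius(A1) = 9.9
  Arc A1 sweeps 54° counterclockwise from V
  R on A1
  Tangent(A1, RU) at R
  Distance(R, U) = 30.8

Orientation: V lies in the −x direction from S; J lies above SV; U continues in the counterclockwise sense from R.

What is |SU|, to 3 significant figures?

33.7

S is at the origin; SV is horizontal with |SV| = 43.3 and V on the −x side, so V = (-43.3, 0.00). Tangency of A1 to SV means the radius JV is perpendicular to SV, so J = V + (0, 9.9) = (-43.3, 9.90). On A1, V sits at bearing -90° from J; a 54° counterclockwise sweep puts R at bearing -36°, so R = J + 9.9·(cos -36°, sin -36°) = (-35.3, 4.08). Tangency of A1 to RU means the radius JR is perpendicular to RU, so RU runs along (−sin -36°, cos -36°); with |RU| = 30.8, U = (-17.2, 29.0). Then |SU| = |U − S| = 33.7.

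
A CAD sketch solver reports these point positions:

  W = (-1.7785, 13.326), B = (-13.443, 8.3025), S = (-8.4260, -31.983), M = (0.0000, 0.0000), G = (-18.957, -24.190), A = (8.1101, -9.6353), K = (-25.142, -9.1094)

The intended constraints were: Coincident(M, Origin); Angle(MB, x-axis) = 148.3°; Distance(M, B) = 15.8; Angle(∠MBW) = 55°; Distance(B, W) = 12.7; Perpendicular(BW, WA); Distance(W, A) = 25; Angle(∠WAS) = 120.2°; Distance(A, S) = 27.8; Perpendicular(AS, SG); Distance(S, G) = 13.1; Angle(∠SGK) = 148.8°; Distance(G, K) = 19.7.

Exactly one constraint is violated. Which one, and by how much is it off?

Distance(G, K) = 19.7 — off by 3.40.

M = (0.00, 0.00) ✓; MB at 148.3° ✓; |MB| = 15.80 ✓; ∠MBW = 55.00° ✓; |BW| = 12.70 ✓; ∠(BW, WA) = 90.00° ✓; |WA| = 25.00 ✓; ∠WAS = 120.2° ✓; |AS| = 27.80 ✓; ∠(AS, SG) = 90.00° ✓; |SG| = 13.10 ✓; ∠SGK = 148.8° ✓; |GK| = 16.30 ✗.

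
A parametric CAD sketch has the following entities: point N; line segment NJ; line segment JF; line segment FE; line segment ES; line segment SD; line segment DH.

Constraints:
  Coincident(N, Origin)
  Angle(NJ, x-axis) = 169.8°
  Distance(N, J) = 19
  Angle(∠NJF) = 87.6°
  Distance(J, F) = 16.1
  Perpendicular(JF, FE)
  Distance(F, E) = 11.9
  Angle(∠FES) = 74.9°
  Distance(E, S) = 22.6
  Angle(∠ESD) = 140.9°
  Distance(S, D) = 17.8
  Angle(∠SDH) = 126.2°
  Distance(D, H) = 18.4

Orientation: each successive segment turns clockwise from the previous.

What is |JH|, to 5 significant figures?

27.949

∠ESD = 140.9° gives SD at -156.80° from the x-axis; with |SD| = 17.8, D = (-30.440, -10.541). ∠SDH = 126.2° gives DH at 149.40° from the x-axis; with |DH| = 18.4, H = (-46.278, -1.1747). Then |JH| = |H − J| = 27.949.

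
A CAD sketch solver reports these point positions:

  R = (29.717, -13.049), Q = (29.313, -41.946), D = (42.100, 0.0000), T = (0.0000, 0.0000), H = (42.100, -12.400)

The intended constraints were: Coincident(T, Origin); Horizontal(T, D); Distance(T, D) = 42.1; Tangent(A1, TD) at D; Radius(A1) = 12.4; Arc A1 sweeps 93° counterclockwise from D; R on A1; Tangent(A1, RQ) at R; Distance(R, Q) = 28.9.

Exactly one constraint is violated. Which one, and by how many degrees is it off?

Tangent(A1, RQ) at R — off by 3.80°.

T = (0.00, 0.00) ✓; T.y = 0.00, D.y = 0.00 ✓; |TD| = 42.10 ✓; ∠(HD, DT) = 90.00° ✓; |HD| = 12.40 ✓; bearing(H→R) − bearing(H→D) = 93.00° ✓; |HR| = 12.40 ✓; ∠(HR, RQ) = 93.80° ✗; |RQ| = 28.90 ✓.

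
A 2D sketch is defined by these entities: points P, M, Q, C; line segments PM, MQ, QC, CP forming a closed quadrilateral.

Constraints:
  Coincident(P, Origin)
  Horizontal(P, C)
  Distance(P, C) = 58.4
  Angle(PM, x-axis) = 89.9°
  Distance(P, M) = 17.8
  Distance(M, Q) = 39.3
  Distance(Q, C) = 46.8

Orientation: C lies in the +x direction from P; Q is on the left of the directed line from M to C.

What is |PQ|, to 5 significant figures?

51.262

P is at the origin; PC is horizontal with |PC| = 58.4 and C in +x, so C = (58.4, 0). PM runs at 89.9° with |PM| = 17.8, so M = (0.031067, 17.800). Q is determined by |MQ| = 39.3 and |QC| = 46.8 together: it lies at the intersection of circle(M, 39.3) and circle(C, 46.8). With |MC| = 61.023, the foot of the radical line on MC is 25.220 from M and the perpendicular offset is √(39.3² − 25.220²) = 30.140. Taking the left-of-MC solution: Q = (32.946, 39.273).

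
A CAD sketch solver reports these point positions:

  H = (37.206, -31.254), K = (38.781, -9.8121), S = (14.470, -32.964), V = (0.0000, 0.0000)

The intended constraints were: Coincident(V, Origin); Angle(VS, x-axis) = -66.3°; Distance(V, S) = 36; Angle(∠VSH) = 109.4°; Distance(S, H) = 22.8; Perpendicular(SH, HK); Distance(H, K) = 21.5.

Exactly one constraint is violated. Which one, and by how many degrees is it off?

Perpendicular(SH, HK) — off by 8.50°.

V = (0.00, 0.00) ✓; VS at -66.30° ✓; |VS| = 36.00 ✓; ∠VSH = 109.4° ✓; |SH| = 22.80 ✓; ∠(SH, HK) = 81.50° ✗; |HK| = 21.50 ✓.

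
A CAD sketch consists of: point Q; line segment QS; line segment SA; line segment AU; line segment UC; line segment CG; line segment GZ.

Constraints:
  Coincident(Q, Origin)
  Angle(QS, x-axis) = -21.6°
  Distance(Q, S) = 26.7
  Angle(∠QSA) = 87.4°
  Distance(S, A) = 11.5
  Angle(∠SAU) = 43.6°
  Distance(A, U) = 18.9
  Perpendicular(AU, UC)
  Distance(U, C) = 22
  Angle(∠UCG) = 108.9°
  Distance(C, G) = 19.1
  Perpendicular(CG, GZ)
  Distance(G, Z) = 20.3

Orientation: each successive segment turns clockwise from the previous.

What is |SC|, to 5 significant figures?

17.599

Q is at the origin; QS runs at -21.6° with length 26.7, so S = (24.825, -9.8289). ∠QSA = 87.4° gives SA at -114.20° from the x-axis; with |SA| = 11.5, A = (20.111, -20.318). ∠SAU = 43.6° gives AU at 109.40° from the x-axis; with |AU| = 18.9, U = (13.833, -2.4914). The perpendicularity gives UC at right angles to AU, so UC runs at 19.400°; with |UC| = 22.0, C = (34.584, 4.8161). Then |SC| = |C − S| = 17.599.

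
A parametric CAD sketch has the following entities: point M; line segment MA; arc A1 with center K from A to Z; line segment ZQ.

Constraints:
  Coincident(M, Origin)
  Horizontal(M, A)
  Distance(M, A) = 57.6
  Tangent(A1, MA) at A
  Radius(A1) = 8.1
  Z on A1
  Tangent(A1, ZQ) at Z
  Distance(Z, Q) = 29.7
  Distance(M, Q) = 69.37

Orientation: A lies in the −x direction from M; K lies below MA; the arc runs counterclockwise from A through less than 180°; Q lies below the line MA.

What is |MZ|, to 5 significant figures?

66.205

Checks: |KZ| = 8.100 ✓; ∠(KZ, ZQ) = 90.00° ✓; |ZQ| = 29.70 ✓; |MQ| = 69.37 ✓.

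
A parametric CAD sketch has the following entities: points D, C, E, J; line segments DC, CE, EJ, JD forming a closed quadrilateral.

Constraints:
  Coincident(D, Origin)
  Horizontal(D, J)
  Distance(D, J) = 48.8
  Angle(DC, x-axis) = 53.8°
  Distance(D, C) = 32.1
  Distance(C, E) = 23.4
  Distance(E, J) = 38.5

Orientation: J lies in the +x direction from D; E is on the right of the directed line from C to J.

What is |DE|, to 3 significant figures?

11.3

D is at the origin; D and J share the same y with |DJ| = 48.8 and J in +x, so J = (48.8, 0). DC runs at 53.8° with |DC| = 32.1, so C = (19.0, 25.9). E is determined by |CE| = 23.4 and |EJ| = 38.5 together: it lies at the intersection of circle(C, 23.4) and circle(J, 38.5). With |CJ| = 39.5, the foot of the radical line on CJ is 7.93 from C and the perpendicular offset is √(23.4² − 7.93²) = 22.0. Taking the right-of-CJ solution: E = (10.5, 4.08).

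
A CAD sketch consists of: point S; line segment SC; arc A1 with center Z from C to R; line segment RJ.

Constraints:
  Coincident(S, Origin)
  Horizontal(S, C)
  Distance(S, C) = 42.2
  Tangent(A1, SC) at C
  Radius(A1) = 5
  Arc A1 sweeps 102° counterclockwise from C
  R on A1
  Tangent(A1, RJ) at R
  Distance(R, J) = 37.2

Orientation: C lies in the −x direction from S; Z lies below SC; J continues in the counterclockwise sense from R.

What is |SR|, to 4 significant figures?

47.48

S is at the origin; SC is horizontal with |SC| = 42.2 and C on the −x side, so C = (-42.20, 0.000). Tangency of A1 to SC means the radius ZC is perpendicular to SC, so Z = C + (0, -5) = (-42.20, -5.000). On A1, C sits at bearing 90° from Z; a 102° counterclockwise sweep puts R at bearing 192°, so R = Z + 5.0·(cos 192°, sin 192°) = (-47.09, -6.040). Then |SR| = |R − S| = 47.48.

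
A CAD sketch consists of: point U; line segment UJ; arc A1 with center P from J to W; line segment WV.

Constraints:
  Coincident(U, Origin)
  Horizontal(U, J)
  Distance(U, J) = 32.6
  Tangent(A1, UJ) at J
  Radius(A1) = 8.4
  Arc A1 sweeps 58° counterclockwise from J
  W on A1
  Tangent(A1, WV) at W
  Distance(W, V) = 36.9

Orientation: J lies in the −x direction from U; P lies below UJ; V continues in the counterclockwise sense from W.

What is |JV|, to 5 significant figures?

44.200

On A1, J sits at bearing 90° from P; a 58° counterclockwise sweep puts W at bearing 148°, so W = P + 8.4·(cos 148°, sin 148°) = (-39.724, -3.9487). Tangency of A1 to WV means the radius PW is perpendicular to WV, so WV runs along (−sin 148°, cos 148°); with |WV| = 36.9, V = (-59.278, -35.242). Then |JV| = |V − J| = 44.200.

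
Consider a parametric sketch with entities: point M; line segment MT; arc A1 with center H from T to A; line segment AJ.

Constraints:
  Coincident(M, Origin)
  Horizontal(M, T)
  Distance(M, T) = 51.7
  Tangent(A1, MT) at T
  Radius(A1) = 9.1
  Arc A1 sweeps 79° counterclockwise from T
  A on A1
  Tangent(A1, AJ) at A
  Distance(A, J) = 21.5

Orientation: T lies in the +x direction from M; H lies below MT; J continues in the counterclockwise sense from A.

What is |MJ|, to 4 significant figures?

48.01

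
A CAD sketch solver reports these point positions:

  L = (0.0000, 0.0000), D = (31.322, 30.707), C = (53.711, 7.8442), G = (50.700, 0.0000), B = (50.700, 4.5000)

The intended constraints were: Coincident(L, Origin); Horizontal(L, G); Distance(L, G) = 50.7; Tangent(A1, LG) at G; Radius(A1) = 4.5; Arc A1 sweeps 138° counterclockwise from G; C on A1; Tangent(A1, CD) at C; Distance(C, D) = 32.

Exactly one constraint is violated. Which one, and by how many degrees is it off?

Tangent(A1, CD) at C — off by 3.60°.

L = (0.00, 0.00) ✓; L.y = 0.00, G.y = 0.00 ✓; |LG| = 50.70 ✓; ∠(BG, GL) = 90.00° ✓; |BG| = 4.500 ✓; bearing(B→C) − bearing(B→G) = 138.0° ✓; |BC| = 4.500 ✓; ∠(BC, CD) = 93.60° ✗; |CD| = 32.00 ✓.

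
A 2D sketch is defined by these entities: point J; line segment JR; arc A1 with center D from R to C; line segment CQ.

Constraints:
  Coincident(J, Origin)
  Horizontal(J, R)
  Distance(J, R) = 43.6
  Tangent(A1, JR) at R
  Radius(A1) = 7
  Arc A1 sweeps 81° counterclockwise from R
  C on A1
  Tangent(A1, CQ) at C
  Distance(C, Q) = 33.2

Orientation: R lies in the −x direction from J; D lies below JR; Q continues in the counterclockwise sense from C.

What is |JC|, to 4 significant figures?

50.86

J is at the origin; J and R share the same y with |JR| = 43.6 and R on the −x side, so R = (-43.60, 0.000). The tangent condition forces DR to be normal to JR, so D = R + (0, -7) = (-43.60, -7.000). On A1, R sits at bearing 90° from D; an 81° counterclockwise sweep puts C at bearing 171°, so C = D + 7.0·(cos 171°, sin 171°) = (-50.51, -5.905). Then |JC| = |C − J| = 50.86.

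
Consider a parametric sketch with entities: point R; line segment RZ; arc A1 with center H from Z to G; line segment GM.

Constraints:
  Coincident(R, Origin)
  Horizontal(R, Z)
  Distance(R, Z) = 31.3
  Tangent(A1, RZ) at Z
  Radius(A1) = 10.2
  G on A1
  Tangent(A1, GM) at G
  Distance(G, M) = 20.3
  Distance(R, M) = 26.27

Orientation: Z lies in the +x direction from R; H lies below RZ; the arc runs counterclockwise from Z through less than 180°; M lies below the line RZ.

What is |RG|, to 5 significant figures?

22.979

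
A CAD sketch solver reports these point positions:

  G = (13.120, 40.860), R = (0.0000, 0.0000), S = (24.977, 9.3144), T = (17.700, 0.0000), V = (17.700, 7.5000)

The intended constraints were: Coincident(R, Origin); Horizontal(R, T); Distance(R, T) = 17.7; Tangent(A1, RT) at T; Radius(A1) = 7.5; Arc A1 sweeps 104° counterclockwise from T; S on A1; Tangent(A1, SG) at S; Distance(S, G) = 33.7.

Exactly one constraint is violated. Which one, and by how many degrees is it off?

Tangent(A1, SG) at S — off by 6.60°.

R = (0.00, 0.00) ✓; R.y = 0.00, T.y = 0.00 ✓; |RT| = 17.70 ✓; ∠(VT, TR) = 90.00° ✓; |VT| = 7.500 ✓; bearing(V→S) − bearing(V→T) = 104.0° ✓; |VS| = 7.500 ✓; ∠(VS, SG) = 83.40° ✗; |SG| = 33.70 ✓.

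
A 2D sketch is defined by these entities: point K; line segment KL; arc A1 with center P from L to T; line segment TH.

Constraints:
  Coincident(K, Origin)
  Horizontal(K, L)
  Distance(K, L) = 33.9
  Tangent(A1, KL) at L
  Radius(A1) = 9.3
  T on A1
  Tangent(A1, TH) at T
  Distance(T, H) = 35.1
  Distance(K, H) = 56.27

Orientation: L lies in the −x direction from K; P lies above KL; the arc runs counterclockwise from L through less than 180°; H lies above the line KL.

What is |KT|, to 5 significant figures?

27.363

Checks: K.y = 0.00, L.y = 0.00 ✓; ∠(PL, LK) = 90.00° ✓; |PT| = 9.300 ✓; ∠(PT, TH) = 90.00° ✓; |TH| = 35.10 ✓; |KH| = 56.27 ✓.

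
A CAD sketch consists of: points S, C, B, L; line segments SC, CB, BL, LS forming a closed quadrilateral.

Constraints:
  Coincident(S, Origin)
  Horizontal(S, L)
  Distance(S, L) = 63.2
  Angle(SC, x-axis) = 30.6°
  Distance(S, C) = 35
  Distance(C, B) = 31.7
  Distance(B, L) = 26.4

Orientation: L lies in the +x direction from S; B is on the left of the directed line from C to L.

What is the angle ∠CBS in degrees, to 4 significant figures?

7.934°

Checks: |CB| = 31.70 ✓; |BL| = 26.40 ✓.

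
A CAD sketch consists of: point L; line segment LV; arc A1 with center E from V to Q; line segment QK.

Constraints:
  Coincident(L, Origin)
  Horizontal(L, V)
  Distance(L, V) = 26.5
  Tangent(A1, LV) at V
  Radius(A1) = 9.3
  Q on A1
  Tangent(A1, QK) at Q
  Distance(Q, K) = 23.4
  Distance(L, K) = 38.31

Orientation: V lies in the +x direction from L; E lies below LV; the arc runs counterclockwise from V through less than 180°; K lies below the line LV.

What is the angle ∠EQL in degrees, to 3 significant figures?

146°

Checks: |EQ| = 9.300 ✓; ∠(EQ, QK) = 90.00° ✓; |QK| = 23.40 ✓; |LK| = 38.31 ✓.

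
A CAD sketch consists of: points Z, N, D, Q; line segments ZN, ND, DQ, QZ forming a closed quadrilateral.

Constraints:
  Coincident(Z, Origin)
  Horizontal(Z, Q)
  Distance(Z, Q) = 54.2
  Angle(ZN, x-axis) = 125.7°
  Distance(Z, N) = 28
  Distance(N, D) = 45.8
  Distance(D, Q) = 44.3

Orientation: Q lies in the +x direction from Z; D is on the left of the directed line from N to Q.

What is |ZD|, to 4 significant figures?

44.98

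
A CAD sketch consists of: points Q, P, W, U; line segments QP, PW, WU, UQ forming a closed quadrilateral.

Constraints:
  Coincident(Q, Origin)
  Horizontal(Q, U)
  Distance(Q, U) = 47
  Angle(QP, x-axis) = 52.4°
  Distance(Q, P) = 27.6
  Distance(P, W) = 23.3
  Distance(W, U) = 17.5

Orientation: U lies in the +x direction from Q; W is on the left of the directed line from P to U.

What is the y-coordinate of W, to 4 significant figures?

15.72

Q is at the origin; QU is horizontal with |QU| = 47.0 and U in +x, so U = (47.0, 0). QP runs at 52.4° with |QP| = 27.6, so P = (16.84, 21.87). W is determined by |PW| = 23.3 and |WU| = 17.5 together: it lies at the intersection of circle(P, 23.3) and circle(U, 17.5). With |PU| = 37.25, the foot of the radical line on PU is 21.80 from P and the perpendicular offset is √(23.3² − 21.80²) = 8.218. Taking the left-of-PU solution: W = (39.32, 15.72).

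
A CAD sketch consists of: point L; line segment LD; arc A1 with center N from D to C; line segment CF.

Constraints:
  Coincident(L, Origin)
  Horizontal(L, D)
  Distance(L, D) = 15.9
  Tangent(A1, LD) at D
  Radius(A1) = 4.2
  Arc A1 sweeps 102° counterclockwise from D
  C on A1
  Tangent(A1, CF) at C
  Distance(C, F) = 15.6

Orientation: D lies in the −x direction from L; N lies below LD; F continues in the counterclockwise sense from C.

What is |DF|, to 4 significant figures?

20.35

On A1, D sits at bearing 90° from N; a 102° counterclockwise sweep puts C at bearing 192°, so C = N + 4.2·(cos 192°, sin 192°) = (-20.01, -5.073). Tangency of A1 to CF means the radius NC is perpendicular to CF, so CF runs along (−sin 192°, cos 192°); with |CF| = 15.6, F = (-16.76, -20.33). Then |DF| = |F − D| = 20.35.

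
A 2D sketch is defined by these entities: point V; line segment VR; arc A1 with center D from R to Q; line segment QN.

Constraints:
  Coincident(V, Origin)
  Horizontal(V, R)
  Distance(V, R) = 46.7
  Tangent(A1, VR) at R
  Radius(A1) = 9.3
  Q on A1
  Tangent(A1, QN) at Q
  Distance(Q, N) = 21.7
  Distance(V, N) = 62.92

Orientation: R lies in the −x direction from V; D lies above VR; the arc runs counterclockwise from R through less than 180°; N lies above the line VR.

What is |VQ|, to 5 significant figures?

42.743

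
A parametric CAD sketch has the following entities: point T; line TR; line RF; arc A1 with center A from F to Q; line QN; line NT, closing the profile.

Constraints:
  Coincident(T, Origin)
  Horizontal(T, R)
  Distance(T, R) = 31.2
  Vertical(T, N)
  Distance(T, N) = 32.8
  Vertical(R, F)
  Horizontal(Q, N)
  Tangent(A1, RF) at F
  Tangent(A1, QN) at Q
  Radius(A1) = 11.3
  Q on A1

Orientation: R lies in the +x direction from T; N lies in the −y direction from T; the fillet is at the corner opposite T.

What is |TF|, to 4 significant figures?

37.89

T is at the origin; T and R share the same y with |TR| = 31.2 and R on the +x side, so R = (31.20, 0.000). TN is vertical with |TN| = 32.8 and N on the −y side, so N = (0.000, -32.80). The virtual corner opposite T is at (31.20, -32.80). A1 meets RF tangentially, so AF is at right angles to RF and since A1 is tangent to QN there, AQ ⟂ QN, with radius 11.3, so the center A sits 11.3 in from both sides at A = (19.90, -21.50). That places the tangent points at F = (31.20, -21.50) on RF and Q = (19.90, -32.80) on QN. Then |TF| = |F − T| = 37.89.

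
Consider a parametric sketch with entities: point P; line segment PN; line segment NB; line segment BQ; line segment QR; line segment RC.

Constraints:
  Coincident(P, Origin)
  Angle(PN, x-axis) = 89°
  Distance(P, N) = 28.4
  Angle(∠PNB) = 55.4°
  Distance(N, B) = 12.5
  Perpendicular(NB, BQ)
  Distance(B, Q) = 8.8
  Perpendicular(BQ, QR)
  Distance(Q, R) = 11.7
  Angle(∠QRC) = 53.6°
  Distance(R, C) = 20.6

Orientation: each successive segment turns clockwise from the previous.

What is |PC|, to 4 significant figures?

31.31

P is at the origin; PN runs at 89.0° with length 28.4, so N = (0.4956, 28.40). ∠PNB = 55.4° gives NB at -35.60° from the x-axis; with |NB| = 12.5, B = (10.66, 21.12). NB ⟂ BQ, so BQ runs at -125.6°; with |BQ| = 8.8, Q = (5.537, 13.96). The perpendicularity gives QR at right angles to BQ, so QR runs at 144.4°; with |QR| = 11.7, R = (-3.977, 20.77). ∠QRC = 53.6° gives RC at 18.00° from the x-axis; with |RC| = 20.6, C = (15.62, 27.14). Then |PC| = |C − P| = 31.31.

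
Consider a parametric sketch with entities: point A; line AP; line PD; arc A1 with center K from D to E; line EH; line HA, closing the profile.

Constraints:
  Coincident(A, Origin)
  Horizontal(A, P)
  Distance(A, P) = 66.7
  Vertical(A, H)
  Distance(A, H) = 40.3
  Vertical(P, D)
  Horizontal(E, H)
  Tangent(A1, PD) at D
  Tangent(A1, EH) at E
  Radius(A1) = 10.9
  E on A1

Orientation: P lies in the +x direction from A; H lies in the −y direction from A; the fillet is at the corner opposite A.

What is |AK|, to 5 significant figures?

63.071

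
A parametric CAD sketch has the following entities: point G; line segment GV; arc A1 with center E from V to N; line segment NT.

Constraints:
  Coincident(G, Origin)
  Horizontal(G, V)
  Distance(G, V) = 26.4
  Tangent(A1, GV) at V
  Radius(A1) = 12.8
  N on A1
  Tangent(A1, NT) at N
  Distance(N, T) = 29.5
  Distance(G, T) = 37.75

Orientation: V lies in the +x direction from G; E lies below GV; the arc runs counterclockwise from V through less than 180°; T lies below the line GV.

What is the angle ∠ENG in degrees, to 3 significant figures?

164°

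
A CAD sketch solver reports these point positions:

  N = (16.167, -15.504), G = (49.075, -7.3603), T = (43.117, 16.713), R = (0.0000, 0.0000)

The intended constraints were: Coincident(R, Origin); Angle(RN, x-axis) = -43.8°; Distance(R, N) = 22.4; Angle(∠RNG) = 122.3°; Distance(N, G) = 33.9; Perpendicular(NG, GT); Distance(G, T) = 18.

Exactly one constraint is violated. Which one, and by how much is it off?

Distance(G, T) = 18 — off by 6.80.

R = (0.00, 0.00) ✓; RN at -43.80° ✓; |RN| = 22.40 ✓; ∠RNG = 122.3° ✓; |NG| = 33.90 ✓; ∠(NG, GT) = 90.00° ✓; |GT| = 24.80 ✗.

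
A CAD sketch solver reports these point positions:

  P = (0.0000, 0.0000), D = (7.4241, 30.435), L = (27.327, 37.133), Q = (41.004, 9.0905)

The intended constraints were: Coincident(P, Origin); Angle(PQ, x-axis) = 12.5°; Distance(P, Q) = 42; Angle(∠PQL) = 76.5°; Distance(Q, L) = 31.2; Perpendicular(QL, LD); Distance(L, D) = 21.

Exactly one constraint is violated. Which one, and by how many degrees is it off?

Perpendicular(QL, LD) — off by 7.40°.

P = (0.00, 0.00) ✓; PQ at 12.50° ✓; |PQ| = 42.00 ✓; ∠PQL = 76.50° ✓; |QL| = 31.20 ✓; ∠(QL, LD) = 82.60° ✗; |LD| = 21.00 ✓.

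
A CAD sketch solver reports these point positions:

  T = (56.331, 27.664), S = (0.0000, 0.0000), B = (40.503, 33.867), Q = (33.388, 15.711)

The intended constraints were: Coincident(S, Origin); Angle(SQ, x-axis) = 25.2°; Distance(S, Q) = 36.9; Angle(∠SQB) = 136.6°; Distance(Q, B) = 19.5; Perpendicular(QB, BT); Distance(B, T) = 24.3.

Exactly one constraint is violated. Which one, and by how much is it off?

Distance(B, T) = 24.3 — off by 7.30.

S = (0.00, 0.00) ✓; SQ at 25.20° ✓; |SQ| = 36.90 ✓; ∠SQB = 136.6° ✓; |QB| = 19.50 ✓; ∠(QB, BT) = 90.00° ✓; |BT| = 17.00 ✗.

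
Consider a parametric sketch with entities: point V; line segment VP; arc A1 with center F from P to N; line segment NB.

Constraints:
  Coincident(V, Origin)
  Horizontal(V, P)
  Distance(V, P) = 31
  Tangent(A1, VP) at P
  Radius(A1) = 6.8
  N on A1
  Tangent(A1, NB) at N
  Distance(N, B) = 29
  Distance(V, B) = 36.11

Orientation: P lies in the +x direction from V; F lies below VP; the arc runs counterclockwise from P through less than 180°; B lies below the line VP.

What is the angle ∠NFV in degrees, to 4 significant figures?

5.004°

Checks: |FN| = 6.800 ✓; ∠(FN, NB) = 90.00° ✓; |NB| = 29.00 ✓; |VB| = 36.11 ✓.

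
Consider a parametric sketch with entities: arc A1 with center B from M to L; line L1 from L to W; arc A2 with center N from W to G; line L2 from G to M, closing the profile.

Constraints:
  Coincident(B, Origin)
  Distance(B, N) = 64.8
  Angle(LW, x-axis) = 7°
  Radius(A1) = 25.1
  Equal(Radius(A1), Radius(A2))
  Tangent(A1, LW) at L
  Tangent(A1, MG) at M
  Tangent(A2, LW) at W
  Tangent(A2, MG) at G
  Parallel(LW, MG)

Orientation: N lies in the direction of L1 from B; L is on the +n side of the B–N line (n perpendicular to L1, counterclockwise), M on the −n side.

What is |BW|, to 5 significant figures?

69.491

Tangency of A1 to both parallel lines with radius 25.1 puts L and M at B ± 25.1·n: L = (-3.0589, 24.913), M = (3.0589, -24.913). Equal radii place W and G the same way about N: W = N + 25.1·n = (61.258, 32.810), G = N − 25.1·n = (67.376, -17.016). Then |BW| = |W − B| = 69.491.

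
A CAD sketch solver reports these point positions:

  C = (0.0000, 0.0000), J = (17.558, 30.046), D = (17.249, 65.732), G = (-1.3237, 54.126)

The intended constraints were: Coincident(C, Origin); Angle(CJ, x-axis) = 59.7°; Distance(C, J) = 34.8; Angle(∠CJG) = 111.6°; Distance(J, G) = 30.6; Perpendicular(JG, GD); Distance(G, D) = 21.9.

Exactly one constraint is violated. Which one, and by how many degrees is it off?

Perpendicular(JG, GD) — off by 6.10°.

C = (0.00, 0.00) ✓; CJ at 59.70° ✓; |CJ| = 34.80 ✓; ∠CJG = 111.6° ✓; |JG| = 30.60 ✓; ∠(JG, GD) = 96.10° ✗; |GD| = 21.90 ✓.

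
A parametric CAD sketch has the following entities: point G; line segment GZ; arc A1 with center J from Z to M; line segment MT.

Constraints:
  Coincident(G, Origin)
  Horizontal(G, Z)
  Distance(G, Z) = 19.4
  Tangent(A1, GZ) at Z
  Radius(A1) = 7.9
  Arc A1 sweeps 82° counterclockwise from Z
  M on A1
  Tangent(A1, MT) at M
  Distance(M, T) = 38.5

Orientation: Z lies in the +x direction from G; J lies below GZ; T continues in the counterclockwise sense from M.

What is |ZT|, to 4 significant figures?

46.82

G is at the origin; G and Z share the same y with |GZ| = 19.4 and Z on the +x side, so Z = (19.40, 0.000). The tangent condition forces JZ to be normal to GZ, so J = Z + (0, -7.9) = (19.40, -7.900). On A1, Z sits at bearing 90° from J; an 82° counterclockwise sweep puts M at bearing 172°, so M = J + 7.9·(cos 172°, sin 172°) = (11.58, -6.801). Tangency of A1 to MT means the radius JM is perpendicular to MT, so MT runs along (−sin 172°, cos 172°); with |MT| = 38.5, T = (6.219, -44.93). Then |ZT| = |T − Z| = 46.82.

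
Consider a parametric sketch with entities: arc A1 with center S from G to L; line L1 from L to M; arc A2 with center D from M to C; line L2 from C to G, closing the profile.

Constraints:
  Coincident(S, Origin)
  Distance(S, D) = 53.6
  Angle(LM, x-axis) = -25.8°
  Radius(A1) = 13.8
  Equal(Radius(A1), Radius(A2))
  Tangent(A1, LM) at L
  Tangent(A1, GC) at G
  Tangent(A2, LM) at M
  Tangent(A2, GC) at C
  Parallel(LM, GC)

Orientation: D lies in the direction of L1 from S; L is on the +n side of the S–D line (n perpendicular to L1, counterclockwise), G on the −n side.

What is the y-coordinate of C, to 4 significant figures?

-35.75

The slot axis is L1's direction at -25.8°, so u = (cos -25.8°, sin -25.8°) = (0.9003, -0.4352) and n = (−sin -25.8°, cos -25.8°) = (0.4352, 0.9003). S is at the origin and D lies 53.6 along u from S, so D = 53.6·u = (48.26, -23.33). Tangency of A1 to both parallel lines with radius 13.8 puts L and G at S ± 13.8·n: L = (6.006, 12.42), G = (-6.006, -12.42). Equal radii place M and C the same way about D: M = D + 13.8·n = (54.26, -10.90), C = D − 13.8·n = (42.25, -35.75). So C.y = -35.75.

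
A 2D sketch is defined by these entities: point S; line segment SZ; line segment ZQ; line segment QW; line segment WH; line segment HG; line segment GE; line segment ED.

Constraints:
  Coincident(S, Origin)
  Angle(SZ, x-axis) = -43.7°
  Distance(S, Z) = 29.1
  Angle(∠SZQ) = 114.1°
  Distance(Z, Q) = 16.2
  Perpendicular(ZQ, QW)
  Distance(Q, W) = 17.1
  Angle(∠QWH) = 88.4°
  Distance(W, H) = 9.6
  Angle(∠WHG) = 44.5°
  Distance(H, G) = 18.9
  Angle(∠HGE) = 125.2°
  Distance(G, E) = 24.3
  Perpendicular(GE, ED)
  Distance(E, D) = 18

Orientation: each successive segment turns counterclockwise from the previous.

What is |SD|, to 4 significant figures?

52.40

S is at the origin; SZ runs at -43.7° with length 29.1, so Z = (21.04, -20.10). ∠SZQ = 114.1° gives ZQ at 22.20° from the x-axis; with |ZQ| = 16.2, Q = (36.04, -13.98). The perpendicularity gives QW at right angles to ZQ, so QW runs at 112.2°; with |QW| = 17.1, W = (29.58, 1.849). ∠QWH = 88.4° gives WH at -156.2° from the x-axis; with |WH| = 9.6, H = (20.79, -2.025). ∠WHG = 44.5° gives HG at -20.70° from the x-axis; with |HG| = 18.9, G = (38.47, -8.706). ∠HGE = 125.2° gives GE at 34.10° from the x-axis; with |GE| = 24.3, E = (58.59, 4.918). GE is perpendicular to ED, so ED runs at 124.1°; with |ED| = 18.0, D = (48.50, 19.82). Then |SD| = |D − S| = 52.40.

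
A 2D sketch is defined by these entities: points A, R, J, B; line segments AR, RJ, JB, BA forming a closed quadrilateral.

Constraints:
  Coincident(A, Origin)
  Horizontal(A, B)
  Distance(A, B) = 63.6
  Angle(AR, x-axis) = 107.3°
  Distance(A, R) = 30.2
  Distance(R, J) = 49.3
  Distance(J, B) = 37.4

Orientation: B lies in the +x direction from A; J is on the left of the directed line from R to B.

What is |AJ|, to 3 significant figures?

49.8

Checks: |RJ| = 49.30 ✓; |JB| = 37.40 ✓.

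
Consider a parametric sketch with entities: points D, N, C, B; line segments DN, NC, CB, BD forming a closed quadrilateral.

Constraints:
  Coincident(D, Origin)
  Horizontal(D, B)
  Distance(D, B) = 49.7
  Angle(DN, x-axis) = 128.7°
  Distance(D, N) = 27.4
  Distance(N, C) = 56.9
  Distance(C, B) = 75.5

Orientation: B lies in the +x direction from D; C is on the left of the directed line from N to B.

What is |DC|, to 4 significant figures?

69.48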